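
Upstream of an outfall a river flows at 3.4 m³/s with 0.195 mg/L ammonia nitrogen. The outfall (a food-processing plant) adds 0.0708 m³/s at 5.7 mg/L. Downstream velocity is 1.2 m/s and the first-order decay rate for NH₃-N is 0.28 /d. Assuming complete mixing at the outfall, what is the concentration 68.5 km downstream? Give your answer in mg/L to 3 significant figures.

0.255 mg/L

After complete mixing, C₀ = (0.0708·5.7 + 3.4·0.195) / 3.471 = 0.3073 mg/L.
Travel time t = 6.85e+04 m / 1.2 m/s = 5.708e+04 s = 0.6607 d.
C = 0.3073·exp(−0.28·0.6607) = 0.3073·0.8311 = 0.2554 mg/L.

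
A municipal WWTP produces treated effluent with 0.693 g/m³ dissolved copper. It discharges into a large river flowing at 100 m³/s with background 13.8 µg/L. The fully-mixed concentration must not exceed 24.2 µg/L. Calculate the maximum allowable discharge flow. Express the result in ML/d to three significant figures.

13.8 µg/L = 0.0138 mg/L.
24.2 µg/L = 0.0242 mg/L.
Mass balance at complete mixing: C_std·(Q_w + Q_r) = Q_w·C_e + Q_r·C_b.
Rearranging, Q_w = Q_r·(C_std − C_b)/(C_e − C_std) = 100·(0.0242 − 0.0138) / (0.693 − 0.0242) = 1.555 m³/s.
= 134.4 ML/d.

134 ML/d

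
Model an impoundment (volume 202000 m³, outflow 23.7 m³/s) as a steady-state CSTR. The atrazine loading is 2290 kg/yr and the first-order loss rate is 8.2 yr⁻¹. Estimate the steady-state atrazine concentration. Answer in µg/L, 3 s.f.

Outflow Q = 23.7 m³/s × 3.156e+07 s/yr = 7.479e+08 m³/yr.
Steady-state CSTR mass balance: W = Q·C + k·V·C, so C = W/(Q + kV).
Q + kV = 7.479e+08 + 8.2·202000 = 7.496e+08 m³/yr.
C = 2290/7.496e+08 = 3.055e-06 kg/m³ = 0.003055 mg/L = 3.055 µg/L.

3.06 µg/L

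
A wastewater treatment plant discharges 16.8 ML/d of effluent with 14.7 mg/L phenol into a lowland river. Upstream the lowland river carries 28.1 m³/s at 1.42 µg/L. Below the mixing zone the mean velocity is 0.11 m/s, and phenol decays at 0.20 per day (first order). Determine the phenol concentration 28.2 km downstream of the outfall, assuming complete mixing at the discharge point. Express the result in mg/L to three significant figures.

0.0566 mg/L

16.8 ML/d = 0.1944 m³/s.
1.42 µg/L = 0.00142 mg/L.
After complete mixing, C₀ = (0.1944·14.7 + 28.1·0.00142) / 28.29 = 0.1024 mg/L.
Travel time t = 2.82e+04 m / 0.11 m/s = 2.564e+05 s = 2.967 d.
C = 0.1024·exp(−0.20·2.967) = 0.1024·0.5524 = 0.05659 mg/L.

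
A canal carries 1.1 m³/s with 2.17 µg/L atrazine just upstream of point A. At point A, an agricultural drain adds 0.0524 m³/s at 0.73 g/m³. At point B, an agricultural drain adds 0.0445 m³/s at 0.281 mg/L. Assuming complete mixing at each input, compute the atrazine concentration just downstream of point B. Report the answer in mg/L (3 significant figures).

0.0444 mg/L

2.17 µg/L = 0.00217 mg/L.
After input A: C = (1.1·0.00217 + 0.0524·0.73) / 1.152 = 0.03526 mg/L.
After input B: C = (1.152·0.03526 + 0.0445·0.281) / 1.197 = 0.0444 mg/L.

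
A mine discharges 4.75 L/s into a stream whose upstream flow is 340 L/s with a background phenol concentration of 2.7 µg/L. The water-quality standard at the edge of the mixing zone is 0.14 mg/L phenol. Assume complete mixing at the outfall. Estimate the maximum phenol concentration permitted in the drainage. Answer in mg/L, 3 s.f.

9.97 mg/L

4.75 L/s = 0.00475 m³/s.
340 L/s = 0.34 m³/s.
2.7 µg/L = 0.0027 mg/L.
Mass balance: 0.14·0.3448 = 0.00475·Cₑ + 0.34·0.0027.
Cₑ = (0.04827 − 0.000918) / 0.00475 = 9.968 mg/L.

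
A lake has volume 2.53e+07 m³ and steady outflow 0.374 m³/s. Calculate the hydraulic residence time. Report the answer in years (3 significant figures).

Q = 0.374 m³/s × 3.156e+07 s/yr = 1.18e+07 m³/yr.
Hydraulic residence time τ = V/Q = 2.53e+07/1.18e+07 = 2.144 yr.

2.14 yr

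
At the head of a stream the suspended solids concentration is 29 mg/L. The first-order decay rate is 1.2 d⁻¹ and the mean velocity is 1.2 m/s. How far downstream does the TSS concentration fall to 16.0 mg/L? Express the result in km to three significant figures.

51.4 km

From C = C₀·e^(−kt), t = ln(C₀/C)/k = ln(29/16.0)/1.2 = 0.5947/1.2 = 0.4956 d.
Distance = v·t = 1.2 m/s × 4.282e+04 s = 5.138e+04 m = 51.38 km.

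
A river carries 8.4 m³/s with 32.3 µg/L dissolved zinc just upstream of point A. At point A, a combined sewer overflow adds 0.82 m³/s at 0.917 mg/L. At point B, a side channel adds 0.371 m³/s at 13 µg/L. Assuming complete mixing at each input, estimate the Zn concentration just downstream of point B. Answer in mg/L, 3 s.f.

32.3 µg/L = 0.0323 mg/L.
After input A: C = (8.4·0.0323 + 0.82·0.917) / 9.22 = 0.111 mg/L.
13 µg/L = 0.013 mg/L.
After input B: C = (9.22·0.111 + 0.371·0.013) / 9.591 = 0.1072 mg/L.

0.107 mg/L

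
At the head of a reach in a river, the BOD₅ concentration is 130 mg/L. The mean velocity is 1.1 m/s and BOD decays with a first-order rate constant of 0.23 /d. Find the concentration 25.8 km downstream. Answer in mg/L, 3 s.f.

122 mg/L

Travel time t = 25.8 km / 1.1 m/s = 2.58e+04/1.1 = 2.345e+04 s = 0.2715 d.
First-order decay: C = 130·exp(−0.23·0.2715) = 130·0.9395 = 122.1 mg/L.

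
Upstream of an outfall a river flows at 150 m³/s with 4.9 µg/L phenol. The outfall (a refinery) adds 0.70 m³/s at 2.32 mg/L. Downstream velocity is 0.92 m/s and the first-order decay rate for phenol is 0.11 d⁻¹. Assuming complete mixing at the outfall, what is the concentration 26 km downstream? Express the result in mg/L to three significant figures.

0.0151 mg/L

4.9 µg/L = 0.0049 mg/L.
After complete mixing, C₀ = (0.7·2.32 + 150·0.0049) / 150.7 = 0.01565 mg/L.
Travel time t = 2.6e+04 m / 0.92 m/s = 2.826e+04 s = 0.3271 d.
C = 0.01565·exp(−0.11·0.3271) = 0.01565·0.9647 = 0.0151 mg/L.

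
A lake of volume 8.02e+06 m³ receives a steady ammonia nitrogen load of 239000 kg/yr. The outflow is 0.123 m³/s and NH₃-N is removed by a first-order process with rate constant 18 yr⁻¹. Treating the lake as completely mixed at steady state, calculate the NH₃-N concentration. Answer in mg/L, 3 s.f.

Outflow Q = 0.123 m³/s × 3.156e+07 s/yr = 3.882e+06 m³/yr.
Steady-state CSTR mass balance: W = Q·C + k·V·C, so C = W/(Q + kV).
Q + kV = 3.882e+06 + 18·8.02e+06 = 1.482e+08 m³/yr.
C = 239000/1.482e+08 = 0.001612 kg/m³ = 1.612 mg/L.

1.61 mg/L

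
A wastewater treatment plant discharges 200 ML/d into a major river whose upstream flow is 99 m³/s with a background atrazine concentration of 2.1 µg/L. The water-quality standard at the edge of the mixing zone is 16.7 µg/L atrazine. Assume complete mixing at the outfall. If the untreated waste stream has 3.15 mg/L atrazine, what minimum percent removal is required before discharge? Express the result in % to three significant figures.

79.6 %

200 ML/d = 2.315 m³/s.
2.1 µg/L = 0.0021 mg/L.
16.7 µg/L = 0.0167 mg/L.
Mass balance: 0.0167·101.3 = 2.315·Cₑ + 99·0.0021.
Cₑ = (1.692 − 0.2079) / 2.315 = 0.6411 mg/L.
Required removal = 1 − 0.6411/3.15 = 79.65 %.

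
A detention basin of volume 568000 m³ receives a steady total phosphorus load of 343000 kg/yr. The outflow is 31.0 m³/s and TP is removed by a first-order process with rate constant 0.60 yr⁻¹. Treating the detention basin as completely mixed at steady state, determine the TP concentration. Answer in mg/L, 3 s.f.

0.350 mg/L

Outflow Q = 31.0 m³/s × 3.156e+07 s/yr = 9.783e+08 m³/yr.
Steady-state CSTR mass balance: W = Q·C + k·V·C, so C = W/(Q + kV).
Q + kV = 9.783e+08 + 0.60·568000 = 9.786e+08 m³/yr.
C = 343000/9.786e+08 = 0.0003505 kg/m³ = 0.3505 mg/L.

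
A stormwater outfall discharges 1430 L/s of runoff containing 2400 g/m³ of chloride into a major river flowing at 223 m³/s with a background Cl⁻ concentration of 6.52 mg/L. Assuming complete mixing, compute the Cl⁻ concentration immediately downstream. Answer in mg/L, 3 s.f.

1430 L/s = 1.43 m³/s.
Flow-weighted mixing gives C = (1.43·2400 + 223·6.52) / (1.43 + 223) = 4886/224.4 = 21.77 mg/L.

21.8 mg/L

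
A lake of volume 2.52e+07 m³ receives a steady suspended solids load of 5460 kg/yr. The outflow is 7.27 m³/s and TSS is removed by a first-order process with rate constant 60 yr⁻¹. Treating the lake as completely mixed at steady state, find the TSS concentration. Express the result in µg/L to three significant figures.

Outflow Q = 7.27 m³/s × 3.156e+07 s/yr = 2.294e+08 m³/yr.
Steady-state CSTR mass balance: W = Q·C + k·V·C, so C = W/(Q + kV).
Q + kV = 2.294e+08 + 60·2.52e+07 = 1.741e+09 m³/yr.
C = 5460/1.741e+09 = 3.135e-06 kg/m³ = 0.003135 mg/L = 3.135 µg/L.

3.14 µg/L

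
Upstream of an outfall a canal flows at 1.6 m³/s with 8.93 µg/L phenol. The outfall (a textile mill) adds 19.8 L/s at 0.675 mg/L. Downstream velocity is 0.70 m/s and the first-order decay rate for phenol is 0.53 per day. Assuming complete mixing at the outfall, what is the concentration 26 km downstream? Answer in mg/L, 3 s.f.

0.0136 mg/L

19.8 L/s = 0.0198 m³/s.
8.93 µg/L = 0.00893 mg/L.
After complete mixing, C₀ = (0.0198·0.675 + 1.6·0.00893) / 1.62 = 0.01707 mg/L.
Travel time t = 2.6e+04 m / 0.70 m/s = 3.714e+04 s = 0.4299 d.
C = 0.01707·exp(−0.53·0.4299) = 0.01707·0.7962 = 0.01359 mg/L.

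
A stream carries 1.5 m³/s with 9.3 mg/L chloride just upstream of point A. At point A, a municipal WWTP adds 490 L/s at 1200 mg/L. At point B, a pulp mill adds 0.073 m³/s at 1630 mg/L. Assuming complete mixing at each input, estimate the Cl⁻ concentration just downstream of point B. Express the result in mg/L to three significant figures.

349 mg/L

490 L/s = 0.49 m³/s.
After input A: C = (1.5·9.3 + 0.49·1200) / 1.99 = 302.5 mg/L.
After input B: C = (1.99·302.5 + 0.073·1630) / 2.063 = 349.5 mg/L.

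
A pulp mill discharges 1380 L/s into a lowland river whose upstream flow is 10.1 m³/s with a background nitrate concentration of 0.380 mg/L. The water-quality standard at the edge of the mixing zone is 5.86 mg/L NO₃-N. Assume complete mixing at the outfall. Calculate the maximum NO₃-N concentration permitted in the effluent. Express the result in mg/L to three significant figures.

46.0 mg/L

1380 L/s = 1.38 m³/s.
Mass balance: 5.86·11.48 = 1.38·Cₑ + 10.1·0.38.
Cₑ = (67.27 − 3.838) / 1.38 = 45.97 mg/L.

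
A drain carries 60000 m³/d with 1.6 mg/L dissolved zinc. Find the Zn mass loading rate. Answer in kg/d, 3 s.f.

96.0 kg/d

60000 m³/d = 0.6944 m³/s.
Mass flux = Q·C = 0.6944 m³/s × 1.6 g/m³ = 1.111 g/s.
= 1.111 g/s × 86.4 = 96 kg/d.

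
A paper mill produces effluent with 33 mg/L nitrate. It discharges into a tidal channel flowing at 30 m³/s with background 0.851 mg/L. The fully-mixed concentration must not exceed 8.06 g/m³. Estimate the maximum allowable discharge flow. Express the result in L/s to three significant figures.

8670 L/s

Mass balance at complete mixing: C_std·(Q_w + Q_r) = Q_w·C_e + Q_r·C_b.
Rearranging, Q_w = Q_r·(C_std − C_b)/(C_e − C_std) = 30·(8.06 − 0.851) / (33 − 8.06) = 8.672 m³/s.
= 8672 L/s.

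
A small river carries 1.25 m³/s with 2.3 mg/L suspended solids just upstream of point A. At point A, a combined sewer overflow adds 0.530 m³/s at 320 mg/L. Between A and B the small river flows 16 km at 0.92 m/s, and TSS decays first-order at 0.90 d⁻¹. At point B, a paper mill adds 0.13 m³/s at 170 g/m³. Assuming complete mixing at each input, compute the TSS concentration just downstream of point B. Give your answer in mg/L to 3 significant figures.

After input A: C = (1.25·2.3 + 0.53·320) / 1.78 = 96.9 mg/L.
Over the 16 km reach to input B (t = 1.739e+04 s = 0.2013 d), decay gives C = 96.9·exp(−0.90·0.2013) = 80.84 mg/L.
After input B: C = (1.78·80.84 + 0.13·170) / 1.91 = 86.91 mg/L.

86.9 mg/L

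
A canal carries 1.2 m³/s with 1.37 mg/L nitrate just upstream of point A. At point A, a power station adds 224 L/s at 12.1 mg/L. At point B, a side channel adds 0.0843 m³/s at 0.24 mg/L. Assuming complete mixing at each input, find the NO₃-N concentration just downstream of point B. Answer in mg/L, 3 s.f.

224 L/s = 0.224 m³/s.
After input A: C = (1.2·1.37 + 0.224·12.1) / 1.424 = 3.058 mg/L.
After input B: C = (1.424·3.058 + 0.0843·0.24) / 1.508 = 2.9 mg/L.

2.90 mg/L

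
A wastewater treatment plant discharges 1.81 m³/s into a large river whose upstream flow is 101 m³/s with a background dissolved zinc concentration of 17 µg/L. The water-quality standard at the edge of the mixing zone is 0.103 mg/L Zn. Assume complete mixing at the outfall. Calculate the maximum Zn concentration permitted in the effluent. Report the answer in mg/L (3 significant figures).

4.90 mg/L

17 µg/L = 0.017 mg/L.
Mass balance: 0.103·102.8 = 1.81·Cₑ + 101·0.017.
Cₑ = (10.59 − 1.717) / 1.81 = 4.902 mg/L.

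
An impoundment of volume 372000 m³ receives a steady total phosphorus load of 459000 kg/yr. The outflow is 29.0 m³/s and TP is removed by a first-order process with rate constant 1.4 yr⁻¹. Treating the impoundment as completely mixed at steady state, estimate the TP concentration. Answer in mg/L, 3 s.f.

0.501 mg/L

Outflow Q = 29.0 m³/s × 3.156e+07 s/yr = 9.152e+08 m³/yr.
Steady-state CSTR mass balance: W = Q·C + k·V·C, so C = W/(Q + kV).
Q + kV = 9.152e+08 + 1.4·372000 = 9.157e+08 m³/yr.
C = 459000/9.157e+08 = 0.0005013 kg/m³ = 0.5013 mg/L.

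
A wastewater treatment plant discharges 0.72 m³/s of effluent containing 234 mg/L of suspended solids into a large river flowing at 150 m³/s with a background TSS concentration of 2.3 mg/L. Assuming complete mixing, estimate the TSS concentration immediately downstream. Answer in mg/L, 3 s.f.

3.41 mg/L

Flow-weighted mixing gives C = (0.72·234 + 150·2.3) / (0.72 + 150) = 513.5/150.7 = 3.407 mg/L.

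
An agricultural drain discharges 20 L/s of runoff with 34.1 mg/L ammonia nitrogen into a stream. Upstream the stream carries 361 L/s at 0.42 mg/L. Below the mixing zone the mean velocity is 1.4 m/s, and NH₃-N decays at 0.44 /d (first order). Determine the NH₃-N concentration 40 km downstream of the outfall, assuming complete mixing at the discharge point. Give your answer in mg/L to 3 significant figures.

20 L/s = 0.02 m³/s.
361 L/s = 0.361 m³/s.
After complete mixing, C₀ = (0.02·34.1 + 0.361·0.42) / 0.381 = 2.188 mg/L.
Travel time t = 4e+04 m / 1.4 m/s = 2.857e+04 s = 0.3307 d.
C = 2.188·exp(−0.44·0.3307) = 2.188·0.8646 = 1.892 mg/L.

1.89 mg/L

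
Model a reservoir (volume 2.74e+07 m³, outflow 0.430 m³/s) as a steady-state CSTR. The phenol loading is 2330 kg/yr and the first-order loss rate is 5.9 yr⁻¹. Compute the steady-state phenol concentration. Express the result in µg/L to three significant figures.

Outflow Q = 0.430 m³/s × 3.156e+07 s/yr = 1.357e+07 m³/yr.
Steady-state CSTR mass balance: W = Q·C + k·V·C, so C = W/(Q + kV).
Q + kV = 1.357e+07 + 5.9·2.74e+07 = 1.752e+08 m³/yr.
C = 2330/1.752e+08 = 1.33e-05 kg/m³ = 0.0133 mg/L = 13.3 µg/L.

13.3 µg/L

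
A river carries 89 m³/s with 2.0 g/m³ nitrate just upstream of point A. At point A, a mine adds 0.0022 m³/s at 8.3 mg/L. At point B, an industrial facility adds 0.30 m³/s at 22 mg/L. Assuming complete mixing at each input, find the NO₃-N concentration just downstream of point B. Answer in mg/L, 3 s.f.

After input A: C = (89·2 + 0.0022·8.3) / 89 = 2 mg/L.
After input B: C = (89·2 + 0.3·22) / 89.3 = 2.067 mg/L.

2.07 mg/L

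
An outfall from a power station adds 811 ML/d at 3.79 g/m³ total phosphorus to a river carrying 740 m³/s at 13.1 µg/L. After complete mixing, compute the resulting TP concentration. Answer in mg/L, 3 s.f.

811 ML/d = 9.387 m³/s.
13.1 µg/L = 0.0131 mg/L.
Flow-weighted mixing gives C = (9.387·3.79 + 740·0.0131) / (9.387 + 740) = 45.27/749.4 = 0.06041 mg/L.

0.0604 mg/L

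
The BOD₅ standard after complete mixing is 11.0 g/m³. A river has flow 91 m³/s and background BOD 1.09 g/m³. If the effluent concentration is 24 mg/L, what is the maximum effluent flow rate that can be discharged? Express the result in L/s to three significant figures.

69400 L/s

Mass balance at complete mixing: C_std·(Q_w + Q_r) = Q_w·C_e + Q_r·C_b.
Rearranging, Q_w = Q_r·(C_std − C_b)/(C_e − C_std) = 91·(11 − 1.09) / (24 − 11) = 69.37 m³/s.
= 6.937e+04 L/s.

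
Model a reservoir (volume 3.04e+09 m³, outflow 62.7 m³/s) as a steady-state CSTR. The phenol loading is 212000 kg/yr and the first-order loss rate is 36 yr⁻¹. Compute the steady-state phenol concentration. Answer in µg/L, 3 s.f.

1.90 µg/L

Outflow Q = 62.7 m³/s × 3.156e+07 s/yr = 1.979e+09 m³/yr.
Steady-state CSTR mass balance: W = Q·C + k·V·C, so C = W/(Q + kV).
Q + kV = 1.979e+09 + 36·3.04e+09 = 1.114e+11 m³/yr.
C = 212000/1.114e+11 = 1.903e-06 kg/m³ = 0.001903 mg/L = 1.903 µg/L.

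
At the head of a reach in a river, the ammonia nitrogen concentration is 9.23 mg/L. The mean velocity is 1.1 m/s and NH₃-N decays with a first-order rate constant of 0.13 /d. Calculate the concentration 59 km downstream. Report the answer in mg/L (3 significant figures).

Travel time t = 59 km / 1.1 m/s = 5.9e+04/1.1 = 5.364e+04 s = 0.6208 d.
First-order decay: C = 9.23·exp(−0.13·0.6208) = 9.23·0.9225 = 8.514 mg/L.

8.51 mg/L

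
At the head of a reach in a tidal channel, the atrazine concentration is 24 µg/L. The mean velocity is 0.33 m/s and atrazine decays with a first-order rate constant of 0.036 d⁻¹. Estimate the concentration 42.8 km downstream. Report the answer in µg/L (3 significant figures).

22.7 µg/L

Travel time t = 42.8 km / 0.33 m/s = 4.28e+04/0.33 = 1.297e+05 s = 1.501 d.
First-order decay: C = 24·exp(−0.036·1.501) = 24·0.9474 = 22.74 µg/L.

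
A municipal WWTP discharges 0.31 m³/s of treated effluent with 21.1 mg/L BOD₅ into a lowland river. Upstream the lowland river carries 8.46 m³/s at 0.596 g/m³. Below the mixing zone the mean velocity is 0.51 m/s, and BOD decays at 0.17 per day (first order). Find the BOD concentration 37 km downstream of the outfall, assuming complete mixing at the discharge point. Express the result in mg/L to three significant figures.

1.15 mg/L

After complete mixing, C₀ = (0.31·21.1 + 8.46·0.596) / 8.77 = 1.321 mg/L.
Travel time t = 3.7e+04 m / 0.51 m/s = 7.255e+04 s = 0.8397 d.
C = 1.321·exp(−0.17·0.8397) = 1.321·0.867 = 1.145 mg/L.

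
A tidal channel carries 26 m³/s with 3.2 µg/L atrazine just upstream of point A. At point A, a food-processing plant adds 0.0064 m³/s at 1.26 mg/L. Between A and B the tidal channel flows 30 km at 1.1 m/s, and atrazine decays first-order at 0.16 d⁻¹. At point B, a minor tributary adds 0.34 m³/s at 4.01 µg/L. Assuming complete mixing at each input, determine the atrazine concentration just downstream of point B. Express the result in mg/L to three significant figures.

0.00335 mg/L

3.2 µg/L = 0.0032 mg/L.
After input A: C = (26·0.0032 + 0.0064·1.26) / 26.01 = 0.003509 mg/L.
Over the 30 km reach to input B (t = 2.727e+04 s = 0.3157 d), decay gives C = 0.003509·exp(−0.16·0.3157) = 0.003336 mg/L.
4.01 µg/L = 0.00401 mg/L.
After input B: C = (26.01·0.003336 + 0.34·0.00401) / 26.35 = 0.003345 mg/L.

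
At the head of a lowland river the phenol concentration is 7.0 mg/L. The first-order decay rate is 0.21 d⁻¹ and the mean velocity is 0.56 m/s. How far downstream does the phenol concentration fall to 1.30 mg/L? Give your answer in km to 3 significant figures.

388 km

From C = C₀·e^(−kt), t = ln(C₀/C)/k = ln(7.0/1.30)/0.21 = 1.684/0.21 = 8.017 d.
Distance = v·t = 0.56 m/s × 6.927e+05 s = 3.879e+05 m = 387.9 km.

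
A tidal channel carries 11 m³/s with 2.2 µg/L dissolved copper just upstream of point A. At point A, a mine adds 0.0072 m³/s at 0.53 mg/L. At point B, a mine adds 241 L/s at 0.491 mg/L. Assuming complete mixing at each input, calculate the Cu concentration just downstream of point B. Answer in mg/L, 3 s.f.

2.2 µg/L = 0.0022 mg/L.
After input A: C = (11·0.0022 + 0.0072·0.53) / 11.01 = 0.002545 mg/L.
241 L/s = 0.241 m³/s.
After input B: C = (11.01·0.002545 + 0.241·0.491) / 11.25 = 0.01301 mg/L.

0.0130 mg/L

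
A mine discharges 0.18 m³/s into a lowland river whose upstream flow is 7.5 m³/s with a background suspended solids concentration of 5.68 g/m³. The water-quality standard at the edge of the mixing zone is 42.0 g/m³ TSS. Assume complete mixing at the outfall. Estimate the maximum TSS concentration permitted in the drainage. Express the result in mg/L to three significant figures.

Mass balance: 42·7.68 = 0.18·Cₑ + 7.5·5.68.
Cₑ = (322.6 − 42.6) / 0.18 = 1555 mg/L.

1560 mg/L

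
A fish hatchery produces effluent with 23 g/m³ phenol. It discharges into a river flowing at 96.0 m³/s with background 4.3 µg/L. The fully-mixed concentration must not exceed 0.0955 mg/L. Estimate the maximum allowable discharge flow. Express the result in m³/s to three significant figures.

4.3 µg/L = 0.0043 mg/L.
Mass balance at complete mixing: C_std·(Q_w + Q_r) = Q_w·C_e + Q_r·C_b.
Rearranging, Q_w = Q_r·(C_std − C_b)/(C_e − C_std) = 96.0·(0.0955 − 0.0043) / (23 − 0.0955) = 0.3822 m³/s.

0.382 m³/s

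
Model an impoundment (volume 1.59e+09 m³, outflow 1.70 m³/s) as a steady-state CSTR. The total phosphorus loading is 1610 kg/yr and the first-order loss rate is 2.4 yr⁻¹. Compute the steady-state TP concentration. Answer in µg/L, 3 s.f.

0.416 µg/L

Outflow Q = 1.70 m³/s × 3.156e+07 s/yr = 5.365e+07 m³/yr.
Steady-state CSTR mass balance: W = Q·C + k·V·C, so C = W/(Q + kV).
Q + kV = 5.365e+07 + 2.4·1.59e+09 = 3.87e+09 m³/yr.
C = 1610/3.87e+09 = 4.161e-07 kg/m³ = 0.0004161 mg/L = 0.4161 µg/L.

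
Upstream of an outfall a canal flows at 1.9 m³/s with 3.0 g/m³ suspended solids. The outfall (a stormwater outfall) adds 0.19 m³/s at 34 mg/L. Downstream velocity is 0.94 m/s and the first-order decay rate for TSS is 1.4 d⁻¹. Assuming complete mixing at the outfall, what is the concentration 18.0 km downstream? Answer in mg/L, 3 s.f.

After complete mixing, C₀ = (0.19·34 + 1.9·3) / 2.09 = 5.818 mg/L.
Travel time t = 1.8e+04 m / 0.94 m/s = 1.915e+04 s = 0.2216 d.
C = 5.818·exp(−1.4·0.2216) = 5.818·0.7332 = 4.266 mg/L.

4.27 mg/L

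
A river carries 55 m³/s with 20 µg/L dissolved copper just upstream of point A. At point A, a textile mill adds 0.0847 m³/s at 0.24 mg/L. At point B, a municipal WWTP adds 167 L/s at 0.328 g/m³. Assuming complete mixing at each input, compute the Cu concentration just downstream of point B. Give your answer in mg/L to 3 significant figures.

20 µg/L = 0.02 mg/L.
After input A: C = (55·0.02 + 0.0847·0.24) / 55.08 = 0.02034 mg/L.
167 L/s = 0.167 m³/s.
After input B: C = (55.08·0.02034 + 0.167·0.328) / 55.25 = 0.02127 mg/L.

0.0213 mg/L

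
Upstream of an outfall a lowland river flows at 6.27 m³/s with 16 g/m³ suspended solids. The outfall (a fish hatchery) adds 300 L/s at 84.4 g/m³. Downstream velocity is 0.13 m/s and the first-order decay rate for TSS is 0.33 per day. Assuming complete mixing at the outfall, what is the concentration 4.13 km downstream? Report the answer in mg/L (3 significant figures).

16.9 mg/L

300 L/s = 0.3 m³/s.
After complete mixing, C₀ = (0.3·84.4 + 6.27·16) / 6.57 = 19.12 mg/L.
Travel time t = 4130 m / 0.13 m/s = 3.177e+04 s = 0.3677 d.
C = 19.12·exp(−0.33·0.3677) = 19.12·0.8857 = 16.94 mg/L.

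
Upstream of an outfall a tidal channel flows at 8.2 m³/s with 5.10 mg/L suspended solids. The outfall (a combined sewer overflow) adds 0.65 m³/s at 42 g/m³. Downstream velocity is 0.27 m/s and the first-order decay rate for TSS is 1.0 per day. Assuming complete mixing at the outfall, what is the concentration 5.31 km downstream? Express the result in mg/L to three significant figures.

After complete mixing, C₀ = (0.65·42 + 8.2·5.1) / 8.85 = 7.81 mg/L.
Travel time t = 5310 m / 0.27 m/s = 1.967e+04 s = 0.2276 d.
C = 7.81·exp(−1.0·0.2276) = 7.81·0.7964 = 6.22 mg/L.

6.22 mg/L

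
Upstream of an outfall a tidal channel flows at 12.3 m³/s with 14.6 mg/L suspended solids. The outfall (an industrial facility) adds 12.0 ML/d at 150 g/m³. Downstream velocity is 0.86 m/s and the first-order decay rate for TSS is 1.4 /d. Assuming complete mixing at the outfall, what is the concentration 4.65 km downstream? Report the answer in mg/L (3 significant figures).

12.0 ML/d = 0.1389 m³/s.
After complete mixing, C₀ = (0.1389·150 + 12.3·14.6) / 12.44 = 16.11 mg/L.
Travel time t = 4650 m / 0.86 m/s = 5407 s = 0.06258 d.
C = 16.11·exp(−1.4·0.06258) = 16.11·0.9161 = 14.76 mg/L.

14.8 mg/L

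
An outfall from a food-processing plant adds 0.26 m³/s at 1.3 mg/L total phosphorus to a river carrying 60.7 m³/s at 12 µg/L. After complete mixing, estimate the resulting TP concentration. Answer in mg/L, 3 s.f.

12 µg/L = 0.012 mg/L.
By mass balance at complete mixing, C = (0.26·1.3 + 60.7·0.012) / (0.26 + 60.7) = 1.066/60.96 = 0.01749 mg/L.

0.0175 mg/L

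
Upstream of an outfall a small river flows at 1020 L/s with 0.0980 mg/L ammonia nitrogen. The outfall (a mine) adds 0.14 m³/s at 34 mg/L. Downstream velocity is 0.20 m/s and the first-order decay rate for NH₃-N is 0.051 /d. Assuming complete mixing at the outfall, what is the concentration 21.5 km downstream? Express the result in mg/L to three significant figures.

3.93 mg/L

1020 L/s = 1.02 m³/s.
After complete mixing, C₀ = (0.14·34 + 1.02·0.098) / 1.16 = 4.19 mg/L.
Travel time t = 2.15e+04 m / 0.20 m/s = 1.075e+05 s = 1.244 d.
C = 4.19·exp(−0.051·1.244) = 4.19·0.9385 = 3.932 mg/L.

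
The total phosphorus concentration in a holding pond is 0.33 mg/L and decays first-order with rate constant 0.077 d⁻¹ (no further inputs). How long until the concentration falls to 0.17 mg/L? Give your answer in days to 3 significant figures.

t = ln(C₀/C)/k = ln(0.33/0.17)/0.077 = 0.6633/0.077 = 8.614 d.

8.61 d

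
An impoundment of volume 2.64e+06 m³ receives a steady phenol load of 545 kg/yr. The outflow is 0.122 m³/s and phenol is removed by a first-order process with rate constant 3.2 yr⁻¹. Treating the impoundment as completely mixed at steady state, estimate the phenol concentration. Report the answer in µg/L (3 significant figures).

44.3 µg/L

Outflow Q = 0.122 m³/s × 3.156e+07 s/yr = 3.85e+06 m³/yr.
Steady-state CSTR mass balance: W = Q·C + k·V·C, so C = W/(Q + kV).
Q + kV = 3.85e+06 + 3.2·2.64e+06 = 1.23e+07 m³/yr.
C = 545/1.23e+07 = 4.432e-05 kg/m³ = 0.04432 mg/L = 44.32 µg/L.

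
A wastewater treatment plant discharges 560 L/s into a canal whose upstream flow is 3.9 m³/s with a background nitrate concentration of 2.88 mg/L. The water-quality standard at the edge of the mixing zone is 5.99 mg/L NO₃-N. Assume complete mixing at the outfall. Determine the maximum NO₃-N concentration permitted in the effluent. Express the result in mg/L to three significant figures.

560 L/s = 0.56 m³/s.
Mass balance: 5.99·4.46 = 0.56·Cₑ + 3.9·2.88.
Cₑ = (26.72 − 11.23) / 0.56 = 27.65 mg/L.

27.6 mg/L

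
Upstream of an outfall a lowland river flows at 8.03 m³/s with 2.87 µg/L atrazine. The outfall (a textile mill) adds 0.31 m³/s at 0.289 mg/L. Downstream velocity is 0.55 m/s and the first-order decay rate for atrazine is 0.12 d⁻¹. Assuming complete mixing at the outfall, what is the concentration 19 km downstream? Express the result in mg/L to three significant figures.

0.0129 mg/L

2.87 µg/L = 0.00287 mg/L.
After complete mixing, C₀ = (0.31·0.289 + 8.03·0.00287) / 8.34 = 0.01351 mg/L.
Travel time t = 1.9e+04 m / 0.55 m/s = 3.455e+04 s = 0.3998 d.
C = 0.01351·exp(−0.12·0.3998) = 0.01351·0.9532 = 0.01287 mg/L.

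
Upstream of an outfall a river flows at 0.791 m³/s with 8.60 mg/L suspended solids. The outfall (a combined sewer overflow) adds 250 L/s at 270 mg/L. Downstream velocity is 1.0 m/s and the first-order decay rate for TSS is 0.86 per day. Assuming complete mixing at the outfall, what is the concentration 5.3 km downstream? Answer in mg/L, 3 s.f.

250 L/s = 0.25 m³/s.
After complete mixing, C₀ = (0.25·270 + 0.791·8.6) / 1.041 = 71.38 mg/L.
Travel time t = 5300 m / 1.0 m/s = 5300 s = 0.06134 d.
C = 71.38·exp(−0.86·0.06134) = 71.38·0.9486 = 67.71 mg/L.

67.7 mg/L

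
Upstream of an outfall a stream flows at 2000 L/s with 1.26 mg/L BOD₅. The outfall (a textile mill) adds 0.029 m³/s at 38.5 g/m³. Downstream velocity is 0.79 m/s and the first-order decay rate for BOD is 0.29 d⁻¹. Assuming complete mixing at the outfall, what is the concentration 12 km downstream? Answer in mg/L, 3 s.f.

2000 L/s = 2 m³/s.
After complete mixing, C₀ = (0.029·38.5 + 2·1.26) / 2.029 = 1.792 mg/L.
Travel time t = 1.2e+04 m / 0.79 m/s = 1.519e+04 s = 0.1758 d.
C = 1.792·exp(−0.29·0.1758) = 1.792·0.9503 = 1.703 mg/L.

1.70 mg/L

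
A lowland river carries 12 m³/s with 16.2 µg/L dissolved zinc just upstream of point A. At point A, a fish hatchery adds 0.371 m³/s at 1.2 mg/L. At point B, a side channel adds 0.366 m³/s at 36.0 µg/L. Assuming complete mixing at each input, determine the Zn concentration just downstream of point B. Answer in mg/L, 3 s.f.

16.2 µg/L = 0.0162 mg/L.
After input A: C = (12·0.0162 + 0.371·1.2) / 12.37 = 0.0517 mg/L.
36.0 µg/L = 0.036 mg/L.
After input B: C = (12.37·0.0517 + 0.366·0.036) / 12.74 = 0.05125 mg/L.

0.0513 mg/L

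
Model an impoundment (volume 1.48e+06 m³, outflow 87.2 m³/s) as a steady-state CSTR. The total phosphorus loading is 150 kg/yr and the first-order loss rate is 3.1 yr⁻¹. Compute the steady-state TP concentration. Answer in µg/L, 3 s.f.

Outflow Q = 87.2 m³/s × 3.156e+07 s/yr = 2.752e+09 m³/yr.
Steady-state CSTR mass balance: W = Q·C + k·V·C, so C = W/(Q + kV).
Q + kV = 2.752e+09 + 3.1·1.48e+06 = 2.756e+09 m³/yr.
C = 150/2.756e+09 = 5.442e-08 kg/m³ = 5.442e-05 mg/L = 0.05442 µg/L.

0.0544 µg/L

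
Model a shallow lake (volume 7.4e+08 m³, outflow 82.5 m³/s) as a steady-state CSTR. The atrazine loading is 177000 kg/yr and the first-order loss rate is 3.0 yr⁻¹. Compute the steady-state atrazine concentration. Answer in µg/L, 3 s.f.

36.7 µg/L

Outflow Q = 82.5 m³/s × 3.156e+07 s/yr = 2.604e+09 m³/yr.
Steady-state CSTR mass balance: W = Q·C + k·V·C, so C = W/(Q + kV).
Q + kV = 2.604e+09 + 3.0·7.4e+08 = 4.824e+09 m³/yr.
C = 177000/4.824e+09 = 3.67e-05 kg/m³ = 0.0367 mg/L = 36.7 µg/L.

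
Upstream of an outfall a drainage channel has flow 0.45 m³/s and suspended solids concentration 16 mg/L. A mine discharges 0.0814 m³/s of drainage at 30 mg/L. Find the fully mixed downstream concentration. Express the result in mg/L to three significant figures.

18.1 mg/L

Flow-weighted mixing gives C = (0.0814·30 + 0.45·16) / (0.0814 + 0.45) = 9.642/0.5314 = 18.14 mg/L.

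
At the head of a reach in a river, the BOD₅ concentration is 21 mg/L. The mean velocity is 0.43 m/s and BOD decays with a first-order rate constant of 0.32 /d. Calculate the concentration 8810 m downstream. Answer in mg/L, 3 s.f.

19.5 mg/L

Travel time t = 8810 m / 0.43 m/s = 8810/0.43 = 2.049e+04 s = 0.2371 d.
First-order decay: C = 21·exp(−0.32·0.2371) = 21·0.9269 = 19.47 mg/L.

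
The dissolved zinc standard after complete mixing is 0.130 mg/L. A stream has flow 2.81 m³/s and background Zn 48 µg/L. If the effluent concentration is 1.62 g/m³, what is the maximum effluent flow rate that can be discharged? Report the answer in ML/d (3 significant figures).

48 µg/L = 0.048 mg/L.
Mass balance at complete mixing: C_std·(Q_w + Q_r) = Q_w·C_e + Q_r·C_b.
Rearranging, Q_w = Q_r·(C_std − C_b)/(C_e − C_std) = 2.81·(0.13 − 0.048) / (1.62 − 0.13) = 0.1546 m³/s.
= 13.36 ML/d.

13.4 ML/d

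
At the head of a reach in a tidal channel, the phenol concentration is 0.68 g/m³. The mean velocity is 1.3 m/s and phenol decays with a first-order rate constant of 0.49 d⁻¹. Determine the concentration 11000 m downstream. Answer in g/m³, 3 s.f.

0.648 g/m³

Travel time t = 11000 m / 1.3 m/s = 1.1e+04/1.3 = 8462 s = 0.09793 d.
First-order decay: C = 0.68·exp(−0.49·0.09793) = 0.68·0.9531 = 0.6481 g/m³.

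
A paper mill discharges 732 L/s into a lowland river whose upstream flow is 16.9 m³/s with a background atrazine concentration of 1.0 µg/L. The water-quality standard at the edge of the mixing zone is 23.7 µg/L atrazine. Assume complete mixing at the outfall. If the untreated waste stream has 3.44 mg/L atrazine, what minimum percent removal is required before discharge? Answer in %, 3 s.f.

84.1 %

732 L/s = 0.732 m³/s.
1.0 µg/L = 0.001 mg/L.
23.7 µg/L = 0.0237 mg/L.
Mass balance: 0.0237·17.63 = 0.732·Cₑ + 16.9·0.001.
Cₑ = (0.4179 − 0.0169) / 0.732 = 0.5478 mg/L.
Required removal = 1 − 0.5478/3.44 = 84.08 %.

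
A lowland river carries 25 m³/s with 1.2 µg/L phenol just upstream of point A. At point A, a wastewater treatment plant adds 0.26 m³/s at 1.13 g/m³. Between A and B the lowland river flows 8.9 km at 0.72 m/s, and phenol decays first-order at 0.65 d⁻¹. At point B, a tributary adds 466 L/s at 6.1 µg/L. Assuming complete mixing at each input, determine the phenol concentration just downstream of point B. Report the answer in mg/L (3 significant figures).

1.2 µg/L = 0.0012 mg/L.
After input A: C = (25·0.0012 + 0.26·1.13) / 25.26 = 0.01282 mg/L.
Over the 8.9 km reach to input B (t = 1.236e+04 s = 0.1431 d), decay gives C = 0.01282·exp(−0.65·0.1431) = 0.01168 mg/L.
466 L/s = 0.466 m³/s.
6.1 µg/L = 0.0061 mg/L.
After input B: C = (25.26·0.01168 + 0.466·0.0061) / 25.73 = 0.01158 mg/L.

0.0116 mg/L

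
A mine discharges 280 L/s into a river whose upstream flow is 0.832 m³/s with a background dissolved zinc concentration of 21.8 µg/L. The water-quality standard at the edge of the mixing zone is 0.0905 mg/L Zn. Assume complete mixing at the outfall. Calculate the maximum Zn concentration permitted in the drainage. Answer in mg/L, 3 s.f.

0.295 mg/L

280 L/s = 0.28 m³/s.
21.8 µg/L = 0.0218 mg/L.
Mass balance: 0.0905·1.112 = 0.28·Cₑ + 0.832·0.0218.
Cₑ = (0.1006 − 0.01814) / 0.28 = 0.2946 mg/L.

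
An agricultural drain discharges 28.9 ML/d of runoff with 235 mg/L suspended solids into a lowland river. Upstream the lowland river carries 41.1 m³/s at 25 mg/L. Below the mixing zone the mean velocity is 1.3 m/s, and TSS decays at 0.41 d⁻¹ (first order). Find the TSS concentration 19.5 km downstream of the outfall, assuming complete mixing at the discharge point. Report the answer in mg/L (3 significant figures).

28.9 ML/d = 0.3345 m³/s.
After complete mixing, C₀ = (0.3345·235 + 41.1·25) / 41.43 = 26.7 mg/L.
Travel time t = 1.95e+04 m / 1.3 m/s = 1.5e+04 s = 0.1736 d.
C = 26.7·exp(−0.41·0.1736) = 26.7·0.9313 = 24.86 mg/L.

24.9 mg/L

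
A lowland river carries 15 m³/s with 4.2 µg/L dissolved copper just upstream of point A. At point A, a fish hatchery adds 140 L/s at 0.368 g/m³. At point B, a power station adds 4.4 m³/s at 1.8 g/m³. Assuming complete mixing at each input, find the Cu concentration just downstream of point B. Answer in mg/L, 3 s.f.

4.2 µg/L = 0.0042 mg/L.
140 L/s = 0.14 m³/s.
After input A: C = (15·0.0042 + 0.14·0.368) / 15.14 = 0.007564 mg/L.
After input B: C = (15.14·0.007564 + 4.4·1.8) / 19.54 = 0.4112 mg/L.

0.411 mg/L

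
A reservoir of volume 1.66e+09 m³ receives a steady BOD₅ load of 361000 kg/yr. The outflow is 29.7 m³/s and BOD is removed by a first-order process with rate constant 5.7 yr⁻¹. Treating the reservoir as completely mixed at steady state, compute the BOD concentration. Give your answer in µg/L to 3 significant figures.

Outflow Q = 29.7 m³/s × 3.156e+07 s/yr = 9.373e+08 m³/yr.
Steady-state CSTR mass balance: W = Q·C + k·V·C, so C = W/(Q + kV).
Q + kV = 9.373e+08 + 5.7·1.66e+09 = 1.04e+10 m³/yr.
C = 361000/1.04e+10 = 3.471e-05 kg/m³ = 0.03471 mg/L = 34.71 µg/L.

34.7 µg/L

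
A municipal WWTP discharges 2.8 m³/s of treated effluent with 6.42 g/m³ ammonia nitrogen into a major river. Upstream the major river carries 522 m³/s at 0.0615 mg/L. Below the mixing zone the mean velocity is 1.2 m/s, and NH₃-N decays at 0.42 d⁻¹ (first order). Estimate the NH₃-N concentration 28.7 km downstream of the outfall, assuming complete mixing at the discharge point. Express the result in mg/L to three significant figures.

0.0850 mg/L

After complete mixing, C₀ = (2.8·6.42 + 522·0.0615) / 524.8 = 0.09542 mg/L.
Travel time t = 2.87e+04 m / 1.2 m/s = 2.392e+04 s = 0.2768 d.
C = 0.09542·exp(−0.42·0.2768) = 0.09542·0.8902 = 0.08495 mg/L.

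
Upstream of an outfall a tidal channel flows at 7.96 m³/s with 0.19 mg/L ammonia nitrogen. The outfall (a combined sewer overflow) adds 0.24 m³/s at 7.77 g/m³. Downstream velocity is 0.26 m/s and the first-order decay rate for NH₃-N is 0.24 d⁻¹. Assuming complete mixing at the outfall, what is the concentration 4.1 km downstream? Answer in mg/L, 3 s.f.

After complete mixing, C₀ = (0.24·7.77 + 7.96·0.19) / 8.2 = 0.4119 mg/L.
Travel time t = 4100 m / 0.26 m/s = 1.577e+04 s = 0.1825 d.
C = 0.4119·exp(−0.24·0.1825) = 0.4119·0.9571 = 0.3942 mg/L.

0.394 mg/L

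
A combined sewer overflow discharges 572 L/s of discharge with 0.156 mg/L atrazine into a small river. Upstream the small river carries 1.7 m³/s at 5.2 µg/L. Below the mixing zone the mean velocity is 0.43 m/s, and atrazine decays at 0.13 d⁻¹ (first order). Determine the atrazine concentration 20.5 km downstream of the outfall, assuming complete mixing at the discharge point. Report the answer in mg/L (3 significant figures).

572 L/s = 0.572 m³/s.
5.2 µg/L = 0.0052 mg/L.
After complete mixing, C₀ = (0.572·0.156 + 1.7·0.0052) / 2.272 = 0.04317 mg/L.
Travel time t = 2.05e+04 m / 0.43 m/s = 4.767e+04 s = 0.5518 d.
C = 0.04317·exp(−0.13·0.5518) = 0.04317·0.9308 = 0.04018 mg/L.

0.0402 mg/L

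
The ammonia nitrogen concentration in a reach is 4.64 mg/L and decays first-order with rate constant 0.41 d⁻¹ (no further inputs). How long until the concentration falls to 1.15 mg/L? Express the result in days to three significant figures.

t = ln(C₀/C)/k = ln(4.64/1.15)/0.41 = 1.395/0.41 = 3.402 d.

3.40 d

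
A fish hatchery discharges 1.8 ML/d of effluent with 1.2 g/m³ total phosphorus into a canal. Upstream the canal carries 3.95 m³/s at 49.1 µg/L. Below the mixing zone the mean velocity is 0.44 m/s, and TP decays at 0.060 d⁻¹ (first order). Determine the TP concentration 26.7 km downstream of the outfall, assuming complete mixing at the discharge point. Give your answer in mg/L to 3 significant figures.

0.0529 mg/L

1.8 ML/d = 0.02083 m³/s.
49.1 µg/L = 0.0491 mg/L.
After complete mixing, C₀ = (0.02083·1.2 + 3.95·0.0491) / 3.971 = 0.05514 mg/L.
Travel time t = 2.67e+04 m / 0.44 m/s = 6.068e+04 s = 0.7023 d.
C = 0.05514·exp(−0.060·0.7023) = 0.05514·0.9587 = 0.05286 mg/L.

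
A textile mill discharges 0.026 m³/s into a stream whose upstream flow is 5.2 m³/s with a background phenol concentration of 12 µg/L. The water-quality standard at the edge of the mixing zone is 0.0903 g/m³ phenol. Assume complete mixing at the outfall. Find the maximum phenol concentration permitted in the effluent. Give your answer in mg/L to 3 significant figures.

15.8 mg/L

12 µg/L = 0.012 mg/L.
Mass balance: 0.0903·5.226 = 0.026·Cₑ + 5.2·0.012.
Cₑ = (0.4719 − 0.0624) / 0.026 = 15.75 mg/L.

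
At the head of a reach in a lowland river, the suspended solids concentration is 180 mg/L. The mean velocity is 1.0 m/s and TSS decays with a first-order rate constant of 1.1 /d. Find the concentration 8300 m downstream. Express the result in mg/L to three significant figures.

Travel time t = 8300 m / 1.0 m/s = 8300/1.0 = 8300 s = 0.09606 d.
First-order decay: C = 180·exp(−1.1·0.09606) = 180·0.8997 = 161.9 mg/L.

162 mg/L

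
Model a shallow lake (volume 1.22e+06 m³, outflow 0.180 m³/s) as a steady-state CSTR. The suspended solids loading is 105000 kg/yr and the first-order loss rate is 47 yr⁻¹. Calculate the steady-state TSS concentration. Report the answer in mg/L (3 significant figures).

1.67 mg/L

Outflow Q = 0.180 m³/s × 3.156e+07 s/yr = 5.68e+06 m³/yr.
Steady-state CSTR mass balance: W = Q·C + k·V·C, so C = W/(Q + kV).
Q + kV = 5.68e+06 + 47·1.22e+06 = 6.302e+07 m³/yr.
C = 105000/6.302e+07 = 0.001666 kg/m³ = 1.666 mg/L.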